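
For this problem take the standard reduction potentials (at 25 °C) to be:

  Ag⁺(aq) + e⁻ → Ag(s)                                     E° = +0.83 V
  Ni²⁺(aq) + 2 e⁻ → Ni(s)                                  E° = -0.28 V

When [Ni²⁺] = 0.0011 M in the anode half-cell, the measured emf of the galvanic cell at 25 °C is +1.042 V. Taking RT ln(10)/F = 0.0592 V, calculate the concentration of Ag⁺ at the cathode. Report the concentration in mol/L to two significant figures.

0.0024 M

Ag⁺/Ag is the cathode, Ni²⁺/Ni the anode: E°cell = +1.11 V, n = 2.
Overall reaction: 2 Ag⁺(aq) + Ni(s) → 2 Ag(s) + Ni²⁺(aq); Q = [Ni²⁺]^1/[Ag⁺]^2.
From E = E° − (0.0592/n) log Q: log Q = (E° − E)·n/0.0592 = (+1.11 − (+1.042))·2/0.0592 = 2.2973.
So 2·log[Ag⁺] = 1·log(0.0011) − log Q = -2.9586 − (2.2973) = -5.2559; log[Ag⁺] = -5.2559 / 2 = -2.6279; [Ag⁺] = 10^(-2.6279) ≈ 0.0024 M.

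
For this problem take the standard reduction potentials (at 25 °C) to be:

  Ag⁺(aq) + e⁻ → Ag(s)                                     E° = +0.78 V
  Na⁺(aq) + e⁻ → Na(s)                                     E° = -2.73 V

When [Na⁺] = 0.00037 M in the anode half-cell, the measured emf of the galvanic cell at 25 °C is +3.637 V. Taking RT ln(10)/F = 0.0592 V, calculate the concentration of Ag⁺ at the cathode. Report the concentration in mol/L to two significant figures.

0.052 M

Ag⁺/Ag is the cathode, Na⁺/Na the anode: E°cell = +3.51 V, n = 1.
Overall reaction: Ag⁺(aq) + Na(s) → Ag(s) + Na⁺(aq); Q = [Na⁺]^1/[Ag⁺]^1.
From E = E° − (0.0592/n) log Q: log Q = (E° − E)·n/0.0592 = (+3.51 − (+3.637))·1/0.0592 = -2.1453.
So 1·log[Ag⁺] = 1·log(0.00037) − log Q = -3.4318 − (-2.1453) = -1.2865; [Ag⁺] = 10^(-1.2865) ≈ 0.052 M.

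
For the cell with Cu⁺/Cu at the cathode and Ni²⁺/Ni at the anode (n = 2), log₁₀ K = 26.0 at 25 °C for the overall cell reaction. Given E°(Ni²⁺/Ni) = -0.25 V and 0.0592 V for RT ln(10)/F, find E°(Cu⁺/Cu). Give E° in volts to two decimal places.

+0.52 V

E°cell = (0.0592/n)·log K = (0.0592/2)(26.0) = +0.770 V.
Since Cu⁺/Cu is the cathode and Ni²⁺/Ni the anode, E°cell = E°(Cu⁺/Cu) − E°(Ni²⁺/Ni).
So E°(Cu⁺/Cu) = E°cell + E°(Ni²⁺/Ni) = +0.770 + (-0.25) = +0.52 V.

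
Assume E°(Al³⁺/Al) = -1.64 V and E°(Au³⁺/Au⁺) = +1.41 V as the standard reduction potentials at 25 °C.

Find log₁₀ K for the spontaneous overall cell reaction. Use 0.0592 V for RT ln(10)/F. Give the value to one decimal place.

309.1

Cathode: Au³⁺/Au⁺; anode: Al³⁺/Al. E°cell = +3.05 V, n = 6.
log K = nE°cell / 0.0592 = (6)(+3.05) / 0.0592 = 309.1.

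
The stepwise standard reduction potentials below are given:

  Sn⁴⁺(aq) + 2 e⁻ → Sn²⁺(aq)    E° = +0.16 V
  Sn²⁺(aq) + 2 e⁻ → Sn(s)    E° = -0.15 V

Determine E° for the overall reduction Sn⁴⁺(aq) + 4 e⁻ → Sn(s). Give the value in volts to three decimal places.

Since ΔG° = −nFE° is additive over sequential reductions, n₃E°₃ = n₁E°₁ + n₂E°₂.
E°₃ = (2×+0.16 + 2×-0.15) / 4 = (+0.020) / 4 = +0.005 V.

+0.005 V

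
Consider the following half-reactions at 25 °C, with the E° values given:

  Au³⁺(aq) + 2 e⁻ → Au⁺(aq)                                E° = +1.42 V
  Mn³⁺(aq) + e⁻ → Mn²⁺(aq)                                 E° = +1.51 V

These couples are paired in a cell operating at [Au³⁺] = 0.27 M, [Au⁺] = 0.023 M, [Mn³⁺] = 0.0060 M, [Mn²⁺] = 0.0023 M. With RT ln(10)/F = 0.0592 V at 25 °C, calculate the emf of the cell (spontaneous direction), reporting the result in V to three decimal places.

Mn³⁺/Mn²⁺ is the cathode (higher E°), Au³⁺/Au⁺ the anode: E°cell = +1.51 − (+1.42) = +0.09 V, n = 2.
Overall: 2 Mn³⁺(aq) + Au⁺(aq) → 2 Mn²⁺(aq) + Au³⁺(aq)
Q = [Mn²⁺]^2·[Au³⁺] / ([Mn³⁺]^2·[Au⁺]); log Q = 0.237.
E = E° − (0.0592/n) log Q = +0.09 − (0.0592/2)(0.237) = +0.083 V.

+0.083 V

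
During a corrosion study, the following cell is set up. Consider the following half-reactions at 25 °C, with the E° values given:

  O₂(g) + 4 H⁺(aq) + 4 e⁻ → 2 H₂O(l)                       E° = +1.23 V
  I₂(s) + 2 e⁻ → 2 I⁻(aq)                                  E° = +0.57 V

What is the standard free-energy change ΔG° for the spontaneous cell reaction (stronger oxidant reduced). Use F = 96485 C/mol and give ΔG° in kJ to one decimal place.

O₂/H₂O (E° = +1.23 V) is the cathode; I₂/I⁻ (E° = +0.57 V) is the anode, so E°cell = +0.66 V.
Balancing electrons gives n = 4 (lcm of 4 and 2).
ΔG° = −nFE° = −(4)(96485)(+0.66) = -254,720 J = -254.7 kJ.

-254.7 kJ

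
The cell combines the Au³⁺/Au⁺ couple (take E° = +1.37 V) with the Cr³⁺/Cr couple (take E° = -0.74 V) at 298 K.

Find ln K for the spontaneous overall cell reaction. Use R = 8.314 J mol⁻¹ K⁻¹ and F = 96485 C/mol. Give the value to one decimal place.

493.0

Cathode: Au³⁺/Au⁺; anode: Cr³⁺/Cr. E°cell = (+1.37) − (-0.74) = +2.11 V, with n = 6.
ΔG° = −nFE° = −RT ln K, so ln K = nFE°/(RT) = (6)(96485)(+2.11) / ((8.314)(298)) = 493.023.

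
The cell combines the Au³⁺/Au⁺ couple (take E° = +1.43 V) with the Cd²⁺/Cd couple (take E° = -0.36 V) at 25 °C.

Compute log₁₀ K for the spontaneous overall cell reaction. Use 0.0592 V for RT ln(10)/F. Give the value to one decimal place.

Cathode: Au³⁺/Au⁺; anode: Cd²⁺/Cd. E°cell = +1.79 V, n = 2.
log K = nE°cell / 0.0592 = (2)(+1.79) / 0.0592 = 60.5.

60.5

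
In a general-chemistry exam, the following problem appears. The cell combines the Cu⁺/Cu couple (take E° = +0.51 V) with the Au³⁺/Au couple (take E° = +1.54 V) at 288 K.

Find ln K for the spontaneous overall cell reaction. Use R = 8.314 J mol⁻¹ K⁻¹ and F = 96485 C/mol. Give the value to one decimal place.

Cathode: Au³⁺/Au; anode: Cu⁺/Cu. E°cell = (+1.54) − (+0.51) = +1.03 V, with n = 3.
ΔG° = −nFE° = −RT ln K, so ln K = nFE°/(RT) = (3)(96485)(+1.03) / ((8.314)(288)) = 124.513.

124.5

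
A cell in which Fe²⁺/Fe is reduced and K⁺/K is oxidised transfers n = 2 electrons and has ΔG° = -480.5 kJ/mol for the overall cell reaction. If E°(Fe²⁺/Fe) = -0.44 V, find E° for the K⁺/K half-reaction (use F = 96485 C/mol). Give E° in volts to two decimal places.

-2.93 V

E°cell = −ΔG°/(nF) = −(-480.5×10³)/((2)(96485)) = +2.490 V.
Since Fe²⁺/Fe is the cathode and K⁺/K the anode, E°cell = E°(Fe²⁺/Fe) − E°(K⁺/K).
So E°(K⁺/K) = E°(Fe²⁺/Fe) − E°cell = (-0.44) − (+2.490) = -2.93 V.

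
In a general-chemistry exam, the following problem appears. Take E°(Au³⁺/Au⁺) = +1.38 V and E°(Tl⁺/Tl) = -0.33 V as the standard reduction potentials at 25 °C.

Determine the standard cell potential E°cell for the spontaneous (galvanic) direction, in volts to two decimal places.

+1.71 V

The Au³⁺/Au⁺ couple has the higher reduction potential, so it is the cathode; Tl⁺/Tl is oxidised at the anode.
E°cell = E°(cathode) − E°(anode) = (+1.38) − (-0.33) = +1.71 V.
Since E°cell > 0, the reaction is spontaneous under standard conditions.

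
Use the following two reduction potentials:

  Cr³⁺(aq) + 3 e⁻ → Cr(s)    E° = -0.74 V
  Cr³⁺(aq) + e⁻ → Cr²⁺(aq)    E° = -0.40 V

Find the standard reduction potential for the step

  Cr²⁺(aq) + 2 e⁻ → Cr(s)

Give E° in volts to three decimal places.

Sequential free energies add, so n₃E°₃ = n₁E°₁ + n₂E°₂.
With n₃ = 3, and the known step contributing 1×(-0.40) V, the unknown satisfies 2·E° = 3×(-0.74) − 1×(-0.40) = -1.820.
E° = -1.820 / 2 = -0.910 V.

-0.910 V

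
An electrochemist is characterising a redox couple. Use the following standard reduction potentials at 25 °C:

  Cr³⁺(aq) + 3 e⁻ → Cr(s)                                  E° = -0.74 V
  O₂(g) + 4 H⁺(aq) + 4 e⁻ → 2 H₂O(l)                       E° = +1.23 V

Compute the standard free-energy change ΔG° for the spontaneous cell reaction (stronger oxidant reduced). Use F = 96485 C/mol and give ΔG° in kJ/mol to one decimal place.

O₂/H₂O (E° = +1.23 V) is the cathode; Cr³⁺/Cr (E° = -0.74 V) is the anode, so E°cell = +1.97 V.
Balancing electrons gives n = 12 (lcm of 4 and 3).
ΔG° = −nFE° = −(12)(96485)(+1.97) = -2,280,905 J = -2280.9 kJ/mol.

-2280.9 kJ/mol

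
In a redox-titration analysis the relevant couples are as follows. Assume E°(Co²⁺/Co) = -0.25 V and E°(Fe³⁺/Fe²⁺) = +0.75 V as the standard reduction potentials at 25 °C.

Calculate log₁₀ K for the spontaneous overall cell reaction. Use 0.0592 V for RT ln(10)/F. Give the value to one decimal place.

Cathode: Fe³⁺/Fe²⁺; anode: Co²⁺/Co. E°cell = +1.00 V, n = 2.
log K = nE°cell / 0.0592 = (2)(+1.00) / 0.0592 = 33.8.

33.8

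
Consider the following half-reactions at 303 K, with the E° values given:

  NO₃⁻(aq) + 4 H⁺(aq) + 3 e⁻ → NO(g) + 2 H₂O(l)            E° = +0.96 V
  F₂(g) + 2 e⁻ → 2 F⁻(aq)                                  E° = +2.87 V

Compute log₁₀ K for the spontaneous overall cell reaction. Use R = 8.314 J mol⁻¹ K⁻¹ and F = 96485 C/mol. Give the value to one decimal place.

190.6

Cathode: F₂/F⁻; anode: NO₃⁻/NO. E°cell = (+2.87) − (+0.96) = +1.91 V, with n = 6.
ΔG° = −nFE° = −RT ln K, so ln K = nFE°/(RT) = (6)(96485)(+1.91) / ((8.314)(303)) = 438.926.
log₁₀ K = 438.926 / ln 10 = 190.6.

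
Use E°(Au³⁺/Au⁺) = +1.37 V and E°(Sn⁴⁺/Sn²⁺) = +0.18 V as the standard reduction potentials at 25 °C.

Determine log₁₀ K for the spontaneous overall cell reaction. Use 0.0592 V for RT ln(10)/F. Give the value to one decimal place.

Cathode: Au³⁺/Au⁺; anode: Sn⁴⁺/Sn²⁺. E°cell = +1.19 V, n = 2.
log K = nE°cell / 0.0592 = (2)(+1.19) / 0.0592 = 40.2.

40.2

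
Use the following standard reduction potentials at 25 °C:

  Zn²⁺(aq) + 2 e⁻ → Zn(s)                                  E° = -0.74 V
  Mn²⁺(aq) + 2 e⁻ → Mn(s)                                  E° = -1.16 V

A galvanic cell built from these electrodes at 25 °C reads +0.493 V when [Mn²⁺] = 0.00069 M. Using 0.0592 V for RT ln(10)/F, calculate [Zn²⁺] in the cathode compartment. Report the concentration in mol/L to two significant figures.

Zn²⁺/Zn is the cathode, Mn²⁺/Mn the anode: E°cell = +0.42 V, n = 2.
Overall reaction: Zn²⁺(aq) + Mn(s) → Zn(s) + Mn²⁺(aq); Q = [Mn²⁺]^1/[Zn²⁺]^1.
From E = E° − (0.0592/n) log Q: log Q = (E° − E)·n/0.0592 = (+0.42 − (+0.493))·2/0.0592 = -2.4662.
So 1·log[Zn²⁺] = 1·log(0.00069) − log Q = -3.1612 − (-2.4662) = -0.6950; [Zn²⁺] = 10^(-0.6950) ≈ 0.20 M.

0.20 M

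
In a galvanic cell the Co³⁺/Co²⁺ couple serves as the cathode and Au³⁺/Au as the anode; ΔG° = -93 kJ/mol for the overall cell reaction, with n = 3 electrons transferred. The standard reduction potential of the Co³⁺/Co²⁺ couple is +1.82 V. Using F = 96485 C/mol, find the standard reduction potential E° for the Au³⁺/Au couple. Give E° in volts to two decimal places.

E°cell = −ΔG°/(nF) = −(-93×10³)/((3)(96485)) = +0.321 V.
Since Co³⁺/Co²⁺ is the cathode and Au³⁺/Au the anode, E°cell = E°(Co³⁺/Co²⁺) − E°(Au³⁺/Au).
So E°(Au³⁺/Au) = E°(Co³⁺/Co²⁺) − E°cell = (+1.82) − (+0.321) = +1.50 V.

+1.50 V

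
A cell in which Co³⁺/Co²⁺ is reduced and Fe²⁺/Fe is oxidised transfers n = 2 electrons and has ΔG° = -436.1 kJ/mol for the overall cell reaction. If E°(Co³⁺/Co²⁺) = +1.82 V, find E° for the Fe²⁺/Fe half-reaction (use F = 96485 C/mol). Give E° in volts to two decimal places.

E°cell = −ΔG°/(nF) = −(-436.1×10³)/((2)(96485)) = +2.260 V.
Since Co³⁺/Co²⁺ is the cathode and Fe²⁺/Fe the anode, E°cell = E°(Co³⁺/Co²⁺) − E°(Fe²⁺/Fe).
So E°(Fe²⁺/Fe) = E°(Co³⁺/Co²⁺) − E°cell = (+1.82) − (+2.260) = -0.44 V.

-0.44 V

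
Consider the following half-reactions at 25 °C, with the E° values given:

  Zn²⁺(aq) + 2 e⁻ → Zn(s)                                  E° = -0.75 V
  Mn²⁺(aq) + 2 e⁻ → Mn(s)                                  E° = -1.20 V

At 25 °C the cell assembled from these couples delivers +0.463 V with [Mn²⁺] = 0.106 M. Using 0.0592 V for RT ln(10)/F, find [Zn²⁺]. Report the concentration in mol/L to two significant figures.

0.29 M

Zn²⁺/Zn is the cathode, Mn²⁺/Mn the anode: E°cell = +0.45 V, n = 2.
Overall reaction: Zn²⁺(aq) + Mn(s) → Zn(s) + Mn²⁺(aq); Q = [Mn²⁺]^1/[Zn²⁺]^1.
From E = E° − (0.0592/n) log Q: log Q = (E° − E)·n/0.0592 = (+0.45 − (+0.463))·2/0.0592 = -0.4392.
So 1·log[Zn²⁺] = 1·log(0.106) − log Q = -0.9747 − (-0.4392) = -0.5355; [Zn²⁺] = 10^(-0.5355) ≈ 0.29 M.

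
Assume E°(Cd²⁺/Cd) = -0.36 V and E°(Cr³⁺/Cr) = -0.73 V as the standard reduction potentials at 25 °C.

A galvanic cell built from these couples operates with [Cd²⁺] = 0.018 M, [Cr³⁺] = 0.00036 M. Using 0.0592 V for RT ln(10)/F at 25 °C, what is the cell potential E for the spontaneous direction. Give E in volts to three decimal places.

+0.386 V

Cd²⁺/Cd is the cathode (higher E°), Cr³⁺/Cr the anode: E°cell = -0.36 − (-0.73) = +0.37 V, n = 6.
Overall: 3 Cd²⁺(aq) + 2 Cr(s) → 3 Cd(s) + 2 Cr³⁺(aq)
Q = [Cr³⁺]^2 / ([Cd²⁺]^3); log Q = -1.653.
E = E° − (0.0592/n) log Q = +0.37 − (0.0592/6)(-1.653) = +0.386 V.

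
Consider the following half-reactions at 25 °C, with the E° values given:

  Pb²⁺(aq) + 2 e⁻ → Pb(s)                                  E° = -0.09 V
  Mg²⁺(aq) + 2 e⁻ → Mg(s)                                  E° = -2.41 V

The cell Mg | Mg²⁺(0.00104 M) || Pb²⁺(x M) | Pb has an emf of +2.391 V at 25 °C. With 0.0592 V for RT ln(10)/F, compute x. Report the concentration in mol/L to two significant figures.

Pb²⁺/Pb is the cathode, Mg²⁺/Mg the anode: E°cell = +2.32 V, n = 2.
Overall reaction: Pb²⁺(aq) + Mg(s) → Pb(s) + Mg²⁺(aq); Q = [Mg²⁺]^1/[Pb²⁺]^1.
From E = E° − (0.0592/n) log Q: log Q = (E° − E)·n/0.0592 = (+2.32 − (+2.391))·2/0.0592 = -2.3986.
So 1·log[Pb²⁺] = 1·log(0.00104) − log Q = -2.9830 − (-2.3986) = -0.5844; [Pb²⁺] = 10^(-0.5844) ≈ 0.26 M.

0.26 M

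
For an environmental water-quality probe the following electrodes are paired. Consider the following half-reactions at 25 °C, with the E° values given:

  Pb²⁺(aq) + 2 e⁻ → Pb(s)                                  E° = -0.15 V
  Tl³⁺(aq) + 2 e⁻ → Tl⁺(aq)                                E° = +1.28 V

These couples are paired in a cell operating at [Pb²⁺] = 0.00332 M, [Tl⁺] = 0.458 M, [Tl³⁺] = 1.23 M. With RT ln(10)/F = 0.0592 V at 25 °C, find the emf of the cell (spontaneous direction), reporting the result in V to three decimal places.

Tl³⁺/Tl⁺ is the cathode (higher E°), Pb²⁺/Pb the anode: E°cell = +1.28 − (-0.15) = +1.43 V, n = 2.
Overall: Tl³⁺(aq) + Pb(s) → Tl⁺(aq) + Pb²⁺(aq)
Q = [Tl⁺]·[Pb²⁺] / ([Tl³⁺]); log Q = -2.908.
E = E° − (0.0592/n) log Q = +1.43 − (0.0592/2)(-2.908) = +1.516 V.

+1.516 V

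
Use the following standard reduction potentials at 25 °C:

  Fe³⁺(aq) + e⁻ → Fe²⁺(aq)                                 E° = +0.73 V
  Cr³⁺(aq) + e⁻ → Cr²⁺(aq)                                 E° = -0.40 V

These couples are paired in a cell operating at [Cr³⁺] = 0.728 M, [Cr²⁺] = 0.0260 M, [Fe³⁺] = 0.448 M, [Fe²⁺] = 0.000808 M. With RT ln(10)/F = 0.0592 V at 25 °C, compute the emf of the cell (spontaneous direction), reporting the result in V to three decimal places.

+1.207 V

Fe³⁺/Fe²⁺ is the cathode (higher E°), Cr³⁺/Cr²⁺ the anode: E°cell = +0.73 − (-0.40) = +1.13 V, n = 1.
Overall: Fe³⁺(aq) + Cr²⁺(aq) → Fe²⁺(aq) + Cr³⁺(aq)
Q = [Fe²⁺]·[Cr³⁺] / ([Fe³⁺]·[Cr²⁺]); log Q = -1.297.
E = E° − (0.0592/n) log Q = +1.13 − (0.0592/1)(-1.297) = +1.207 V.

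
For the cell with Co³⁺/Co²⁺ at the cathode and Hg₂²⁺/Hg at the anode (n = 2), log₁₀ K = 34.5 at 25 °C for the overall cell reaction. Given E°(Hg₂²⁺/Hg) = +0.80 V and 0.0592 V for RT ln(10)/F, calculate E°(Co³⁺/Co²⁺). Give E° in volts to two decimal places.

+1.82 V

E°cell = (0.0592/n)·log K = (0.0592/2)(34.5) = +1.021 V.
Since Co³⁺/Co²⁺ is the cathode and Hg₂²⁺/Hg the anode, E°cell = E°(Co³⁺/Co²⁺) − E°(Hg₂²⁺/Hg).
So E°(Co³⁺/Co²⁺) = E°cell + E°(Hg₂²⁺/Hg) = +1.021 + (+0.80) = +1.82 V.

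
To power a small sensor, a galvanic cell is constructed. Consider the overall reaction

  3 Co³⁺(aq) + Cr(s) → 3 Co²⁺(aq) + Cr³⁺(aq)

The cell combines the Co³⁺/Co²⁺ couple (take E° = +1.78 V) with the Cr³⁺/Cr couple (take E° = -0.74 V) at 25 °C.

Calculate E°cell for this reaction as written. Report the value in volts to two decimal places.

The Co³⁺/Co²⁺ couple has the higher reduction potential, so it is the cathode; Cr³⁺/Cr is oxidised at the anode.
E°cell = E°(cathode) − E°(anode) = (+1.78) − (-0.74) = +2.52 V.

+2.52 V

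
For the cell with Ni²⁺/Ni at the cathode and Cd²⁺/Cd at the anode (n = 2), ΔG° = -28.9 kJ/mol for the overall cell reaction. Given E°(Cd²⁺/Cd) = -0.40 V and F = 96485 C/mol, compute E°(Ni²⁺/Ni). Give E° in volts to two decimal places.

E°cell = −ΔG°/(nF) = −(-28.9×10³)/((2)(96485)) = +0.150 V.
Since Ni²⁺/Ni is the cathode and Cd²⁺/Cd the anode, E°cell = E°(Ni²⁺/Ni) − E°(Cd²⁺/Cd).
So E°(Ni²⁺/Ni) = E°cell + E°(Cd²⁺/Cd) = +0.150 + (-0.40) = -0.25 V.

-0.25 V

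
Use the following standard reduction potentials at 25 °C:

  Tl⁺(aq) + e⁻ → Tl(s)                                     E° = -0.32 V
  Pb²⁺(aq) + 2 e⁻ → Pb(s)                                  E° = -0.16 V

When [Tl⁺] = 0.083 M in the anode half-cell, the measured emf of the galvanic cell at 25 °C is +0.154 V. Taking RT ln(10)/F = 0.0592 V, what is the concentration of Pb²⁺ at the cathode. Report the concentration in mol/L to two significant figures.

Pb²⁺/Pb is the cathode, Tl⁺/Tl the anode: E°cell = +0.16 V, n = 2.
Overall reaction: Pb²⁺(aq) + 2 Tl(s) → Pb(s) + 2 Tl⁺(aq); Q = [Tl⁺]^2/[Pb²⁺]^1.
From E = E° − (0.0592/n) log Q: log Q = (E° − E)·n/0.0592 = (+0.16 − (+0.154))·2/0.0592 = 0.2027.
So 1·log[Pb²⁺] = 2·log(0.083) − log Q = -2.1618 − (0.2027) = -2.3645; [Pb²⁺] = 10^(-2.3645) ≈ 0.0043 M.

0.0043 M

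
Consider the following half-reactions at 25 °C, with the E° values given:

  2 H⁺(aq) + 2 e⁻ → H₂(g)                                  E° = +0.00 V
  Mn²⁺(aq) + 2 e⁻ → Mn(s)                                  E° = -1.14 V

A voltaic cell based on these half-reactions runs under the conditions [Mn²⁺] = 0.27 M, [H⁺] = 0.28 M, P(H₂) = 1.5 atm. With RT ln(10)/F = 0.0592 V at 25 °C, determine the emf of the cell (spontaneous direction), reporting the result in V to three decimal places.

+1.119 V

H⁺/H₂ is the cathode (higher E°), Mn²⁺/Mn the anode: E°cell = +0.00 − (-1.14) = +1.14 V, n = 2.
Overall: 2 H⁺(aq) + Mn(s) → H₂(g) + Mn²⁺(aq)
Q = P(H₂)·[Mn²⁺] / ([H⁺]^2); log Q = 0.713.
E = E° − (0.0592/n) log Q = +1.14 − (0.0592/2)(0.713) = +1.119 V.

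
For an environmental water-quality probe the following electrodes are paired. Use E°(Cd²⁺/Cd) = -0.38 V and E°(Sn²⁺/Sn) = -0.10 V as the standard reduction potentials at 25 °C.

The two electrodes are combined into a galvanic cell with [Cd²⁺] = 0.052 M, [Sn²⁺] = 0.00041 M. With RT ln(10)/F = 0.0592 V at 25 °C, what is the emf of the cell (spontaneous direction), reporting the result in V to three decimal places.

Sn²⁺/Sn is the cathode (higher E°), Cd²⁺/Cd the anode: E°cell = -0.10 − (-0.38) = +0.28 V, n = 2.
Overall: Sn²⁺(aq) + Cd(s) → Sn(s) + Cd²⁺(aq)
Q = [Cd²⁺] / ([Sn²⁺]); log Q = 2.103.
E = E° − (0.0592/n) log Q = +0.28 − (0.0592/2)(2.103) = +0.218 V.

+0.218 V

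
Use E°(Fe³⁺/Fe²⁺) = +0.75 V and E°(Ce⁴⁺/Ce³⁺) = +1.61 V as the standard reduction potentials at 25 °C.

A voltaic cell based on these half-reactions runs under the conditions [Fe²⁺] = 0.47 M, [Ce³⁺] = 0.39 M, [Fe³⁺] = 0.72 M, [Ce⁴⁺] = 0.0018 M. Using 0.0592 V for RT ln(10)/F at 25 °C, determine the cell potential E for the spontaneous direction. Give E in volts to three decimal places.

Ce⁴⁺/Ce³⁺ is the cathode (higher E°), Fe³⁺/Fe²⁺ the anode: E°cell = +1.61 − (+0.75) = +0.86 V, n = 1.
Overall: Ce⁴⁺(aq) + Fe²⁺(aq) → Ce³⁺(aq) + Fe³⁺(aq)
Q = [Ce³⁺]·[Fe³⁺] / ([Ce⁴⁺]·[Fe²⁺]); log Q = 2.521.
E = E° − (0.0592/n) log Q = +0.86 − (0.0592/1)(2.521) = +0.711 V.

+0.711 V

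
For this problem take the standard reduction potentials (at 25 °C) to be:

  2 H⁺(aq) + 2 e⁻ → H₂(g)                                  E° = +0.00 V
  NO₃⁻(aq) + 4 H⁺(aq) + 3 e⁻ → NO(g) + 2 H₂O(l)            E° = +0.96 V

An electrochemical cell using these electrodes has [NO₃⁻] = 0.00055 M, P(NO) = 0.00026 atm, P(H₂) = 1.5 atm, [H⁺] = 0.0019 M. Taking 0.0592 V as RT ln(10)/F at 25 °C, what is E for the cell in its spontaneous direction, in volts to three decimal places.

NO₃⁻/NO is the cathode (higher E°), H⁺/H₂ the anode: E°cell = +0.96 − (+0.00) = +0.96 V, n = 6.
Overall: 2 NO₃⁻(aq) + 2 H⁺(aq) + 3 H₂(g) → 2 NO(g) + 4 H₂O(l)
Q = P(NO)^2 / ([NO₃⁻]^2·[H⁺]^2·P(H₂)^3); log Q = 4.263.
E = E° − (0.0592/n) log Q = +0.96 − (0.0592/6)(4.263) = +0.918 V.

+0.918 V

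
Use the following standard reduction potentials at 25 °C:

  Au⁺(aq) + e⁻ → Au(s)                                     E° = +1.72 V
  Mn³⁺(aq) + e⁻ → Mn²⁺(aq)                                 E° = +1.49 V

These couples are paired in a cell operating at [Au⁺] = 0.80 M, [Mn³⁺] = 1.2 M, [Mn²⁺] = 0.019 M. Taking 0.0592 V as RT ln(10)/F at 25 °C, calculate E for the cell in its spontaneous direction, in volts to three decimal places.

Au⁺/Au is the cathode (higher E°), Mn³⁺/Mn²⁺ the anode: E°cell = +1.72 − (+1.49) = +0.23 V, n = 1.
Overall: Au⁺(aq) + Mn²⁺(aq) → Au(s) + Mn³⁺(aq)
Q = [Mn³⁺] / ([Au⁺]·[Mn²⁺]); log Q = 1.897.
E = E° − (0.0592/n) log Q = +0.23 − (0.0592/1)(1.897) = +0.118 V.

+0.118 V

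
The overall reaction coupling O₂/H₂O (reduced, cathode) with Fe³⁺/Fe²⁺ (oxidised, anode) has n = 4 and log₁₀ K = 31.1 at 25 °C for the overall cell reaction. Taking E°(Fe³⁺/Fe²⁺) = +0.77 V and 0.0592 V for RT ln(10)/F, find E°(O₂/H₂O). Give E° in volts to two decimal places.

E°cell = (0.0592/n)·log K = (0.0592/4)(31.1) = +0.460 V.
Since O₂/H₂O is the cathode and Fe³⁺/Fe²⁺ the anode, E°cell = E°(O₂/H₂O) − E°(Fe³⁺/Fe²⁺).
So E°(O₂/H₂O) = E°cell + E°(Fe³⁺/Fe²⁺) = +0.460 + (+0.77) = +1.23 V.

+1.23 V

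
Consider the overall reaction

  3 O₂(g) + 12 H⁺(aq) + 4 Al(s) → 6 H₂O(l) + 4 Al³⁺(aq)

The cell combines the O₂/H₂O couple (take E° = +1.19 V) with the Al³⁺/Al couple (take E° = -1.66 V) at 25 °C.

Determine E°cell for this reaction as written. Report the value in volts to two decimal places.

+2.85 V

The O₂/H₂O couple has the higher reduction potential, so it is the cathode; Al³⁺/Al is oxidised at the anode.
E°cell = E°(cathode) − E°(anode) = (+1.19) − (-1.66) = +2.85 V.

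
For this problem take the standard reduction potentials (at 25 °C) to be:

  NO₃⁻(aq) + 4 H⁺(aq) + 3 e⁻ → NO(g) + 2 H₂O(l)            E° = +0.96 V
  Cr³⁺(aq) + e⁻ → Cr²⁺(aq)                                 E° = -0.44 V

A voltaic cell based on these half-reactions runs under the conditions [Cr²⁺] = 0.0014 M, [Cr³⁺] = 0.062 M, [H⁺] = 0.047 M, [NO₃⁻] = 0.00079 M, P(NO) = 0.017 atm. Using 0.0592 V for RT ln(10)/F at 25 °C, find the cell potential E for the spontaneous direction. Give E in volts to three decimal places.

NO₃⁻/NO is the cathode (higher E°), Cr³⁺/Cr²⁺ the anode: E°cell = +0.96 − (-0.44) = +1.40 V, n = 3.
Overall: NO₃⁻(aq) + 4 H⁺(aq) + 3 Cr²⁺(aq) → NO(g) + 2 H₂O(l) + 3 Cr³⁺(aq)
Q = P(NO)·[Cr³⁺]^3 / ([NO₃⁻]·[H⁺]^4·[Cr²⁺]^3); log Q = 11.583.
E = E° − (0.0592/n) log Q = +1.40 − (0.0592/3)(11.583) = +1.171 V.

+1.171 V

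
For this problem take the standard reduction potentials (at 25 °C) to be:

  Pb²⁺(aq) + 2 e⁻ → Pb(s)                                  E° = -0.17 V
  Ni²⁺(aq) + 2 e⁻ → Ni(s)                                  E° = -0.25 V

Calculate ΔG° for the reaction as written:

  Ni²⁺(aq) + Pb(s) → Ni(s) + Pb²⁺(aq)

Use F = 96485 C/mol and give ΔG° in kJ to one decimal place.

+15.4 kJ

As written, Ni²⁺/Ni is reduced (cathode) and Pb²⁺/Pb is oxidised (anode), so E°cell = (-0.25) − (-0.17) = -0.08 V.
Balancing electrons gives n = 2.
ΔG° = −nFE° = −(2)(96485)(-0.08) = 15,438 J = +15.4 kJ.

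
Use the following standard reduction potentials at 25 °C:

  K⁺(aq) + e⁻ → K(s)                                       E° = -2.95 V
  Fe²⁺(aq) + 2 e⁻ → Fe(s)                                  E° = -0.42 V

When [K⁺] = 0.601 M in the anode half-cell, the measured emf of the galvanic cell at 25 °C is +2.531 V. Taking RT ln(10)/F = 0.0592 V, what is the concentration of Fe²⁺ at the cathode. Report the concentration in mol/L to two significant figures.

0.39 M

Fe²⁺/Fe is the cathode, K⁺/K the anode: E°cell = +2.53 V, n = 2.
Overall reaction: Fe²⁺(aq) + 2 K(s) → Fe(s) + 2 K⁺(aq); Q = [K⁺]^2/[Fe²⁺]^1.
From E = E° − (0.0592/n) log Q: log Q = (E° − E)·n/0.0592 = (+2.53 − (+2.531))·2/0.0592 = -0.0338.
So 1·log[Fe²⁺] = 2·log(0.601) − log Q = -0.4423 − (-0.0338) = -0.4085; [Fe²⁺] = 10^(-0.4085) ≈ 0.39 M.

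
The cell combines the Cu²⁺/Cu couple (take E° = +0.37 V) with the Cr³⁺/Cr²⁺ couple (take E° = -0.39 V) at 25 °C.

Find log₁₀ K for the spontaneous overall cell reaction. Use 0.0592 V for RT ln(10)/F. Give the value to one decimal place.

Cathode: Cu²⁺/Cu; anode: Cr³⁺/Cr²⁺. E°cell = +0.76 V, n = 2.
log K = nE°cell / 0.0592 = (2)(+0.76) / 0.0592 = 25.7.

25.7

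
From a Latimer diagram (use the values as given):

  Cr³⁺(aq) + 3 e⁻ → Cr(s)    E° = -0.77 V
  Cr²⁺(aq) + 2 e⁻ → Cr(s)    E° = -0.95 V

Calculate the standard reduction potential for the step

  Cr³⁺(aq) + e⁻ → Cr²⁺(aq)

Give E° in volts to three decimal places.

Sequential free energies add, so n₃E°₃ = n₁E°₁ + n₂E°₂.
With n₃ = 3, and the known step contributing 2×(-0.95) V, the unknown satisfies 1·E° = 3×(-0.77) − 2×(-0.95) = -0.410.
E° = -0.410 / 1 = -0.410 V.

-0.410 V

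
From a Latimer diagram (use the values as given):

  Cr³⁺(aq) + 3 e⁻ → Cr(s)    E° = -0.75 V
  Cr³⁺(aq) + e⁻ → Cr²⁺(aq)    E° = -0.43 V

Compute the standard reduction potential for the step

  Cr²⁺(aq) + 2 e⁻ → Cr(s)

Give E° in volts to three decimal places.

-0.910 V

Sequential free energies add, so n₃E°₃ = n₁E°₁ + n₂E°₂.
With n₃ = 3, and the known step contributing 1×(-0.43) V, the unknown satisfies 2·E° = 3×(-0.75) − 1×(-0.43) = -1.820.
E° = -1.820 / 2 = -0.910 V.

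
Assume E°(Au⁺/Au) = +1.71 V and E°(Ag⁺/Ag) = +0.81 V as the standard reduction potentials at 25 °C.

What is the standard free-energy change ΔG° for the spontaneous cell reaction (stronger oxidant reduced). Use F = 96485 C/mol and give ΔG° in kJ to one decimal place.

-86.8 kJ

Au⁺/Au (E° = +1.71 V) is the cathode; Ag⁺/Ag (E° = +0.81 V) is the anode, so E°cell = +0.90 V.
Balancing electrons gives n = 1 (lcm of 1 and 1).
ΔG° = −nFE° = −(1)(96485)(+0.90) = -86,836 J = -86.8 kJ.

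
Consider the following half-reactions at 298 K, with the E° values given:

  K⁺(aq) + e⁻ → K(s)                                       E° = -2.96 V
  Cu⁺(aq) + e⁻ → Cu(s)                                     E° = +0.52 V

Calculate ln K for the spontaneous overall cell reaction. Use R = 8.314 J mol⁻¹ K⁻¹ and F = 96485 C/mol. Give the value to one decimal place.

Cathode: Cu⁺/Cu; anode: K⁺/K. E°cell = (+0.52) − (-2.96) = +3.48 V, with n = 1.
ΔG° = −nFE° = −RT ln K, so ln K = nFE°/(RT) = (1)(96485)(+3.48) / ((8.314)(298)) = 135.523.

135.5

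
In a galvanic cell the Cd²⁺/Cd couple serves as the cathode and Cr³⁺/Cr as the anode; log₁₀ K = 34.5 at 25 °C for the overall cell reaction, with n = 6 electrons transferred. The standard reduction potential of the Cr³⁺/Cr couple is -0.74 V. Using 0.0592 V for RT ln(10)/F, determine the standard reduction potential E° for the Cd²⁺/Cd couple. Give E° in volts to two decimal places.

-0.40 V

E°cell = (0.0592/n)·log K = (0.0592/6)(34.5) = +0.340 V.
Since Cd²⁺/Cd is the cathode and Cr³⁺/Cr the anode, E°cell = E°(Cd²⁺/Cd) − E°(Cr³⁺/Cr).
So E°(Cd²⁺/Cd) = E°cell + E°(Cr³⁺/Cr) = +0.340 + (-0.74) = -0.40 V.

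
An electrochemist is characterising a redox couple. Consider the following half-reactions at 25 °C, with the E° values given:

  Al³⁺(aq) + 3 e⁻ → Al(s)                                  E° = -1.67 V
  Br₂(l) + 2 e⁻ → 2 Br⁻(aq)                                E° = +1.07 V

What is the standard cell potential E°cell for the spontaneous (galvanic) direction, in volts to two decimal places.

The Br₂/Br⁻ couple has the higher reduction potential, so it is the cathode; Al³⁺/Al is oxidised at the anode.
E°cell = E°(cathode) − E°(anode) = (+1.07) − (-1.67) = +2.74 V.
Since E°cell > 0, the reaction is spontaneous under standard conditions.

+2.74 V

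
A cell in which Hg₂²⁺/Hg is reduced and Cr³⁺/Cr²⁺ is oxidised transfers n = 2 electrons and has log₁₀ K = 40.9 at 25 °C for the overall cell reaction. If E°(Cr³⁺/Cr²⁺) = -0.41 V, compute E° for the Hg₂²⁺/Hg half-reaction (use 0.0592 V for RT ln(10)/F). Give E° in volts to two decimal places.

E°cell = (0.0592/n)·log K = (0.0592/2)(40.9) = +1.211 V.
Since Hg₂²⁺/Hg is the cathode and Cr³⁺/Cr²⁺ the anode, E°cell = E°(Hg₂²⁺/Hg) − E°(Cr³⁺/Cr²⁺).
So E°(Hg₂²⁺/Hg) = E°cell + E°(Cr³⁺/Cr²⁺) = +1.211 + (-0.41) = +0.80 V.

+0.80 V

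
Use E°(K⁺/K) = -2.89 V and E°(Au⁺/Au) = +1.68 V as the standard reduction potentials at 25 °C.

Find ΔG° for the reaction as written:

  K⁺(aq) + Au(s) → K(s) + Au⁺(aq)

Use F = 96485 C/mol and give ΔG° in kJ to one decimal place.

As written, K⁺/K is reduced (cathode) and Au⁺/Au is oxidised (anode), so E°cell = (-2.89) − (+1.68) = -4.57 V.
Balancing electrons gives n = 1.
ΔG° = −nFE° = −(1)(96485)(-4.57) = 440,936 J = +440.9 kJ.

+440.9 kJ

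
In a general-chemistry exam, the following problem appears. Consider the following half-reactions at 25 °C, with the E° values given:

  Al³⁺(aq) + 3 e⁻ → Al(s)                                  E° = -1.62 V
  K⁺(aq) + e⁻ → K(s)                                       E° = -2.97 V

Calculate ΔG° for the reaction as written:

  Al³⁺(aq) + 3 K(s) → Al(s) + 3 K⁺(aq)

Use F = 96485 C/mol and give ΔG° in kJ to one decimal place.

As written, Al³⁺/Al is reduced (cathode) and K⁺/K is oxidised (anode), so E°cell = (-1.62) − (-2.97) = +1.35 V.
Balancing electrons gives n = 3.
ΔG° = −nFE° = −(3)(96485)(+1.35) = -390,764 J = -390.8 kJ.

-390.8 kJ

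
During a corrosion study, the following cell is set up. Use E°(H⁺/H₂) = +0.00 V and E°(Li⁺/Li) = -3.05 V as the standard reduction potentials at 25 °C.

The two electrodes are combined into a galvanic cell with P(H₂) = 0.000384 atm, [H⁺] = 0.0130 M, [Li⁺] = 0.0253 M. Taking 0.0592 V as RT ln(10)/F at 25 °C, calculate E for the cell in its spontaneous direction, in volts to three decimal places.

H⁺/H₂ is the cathode (higher E°), Li⁺/Li the anode: E°cell = +0.00 − (-3.05) = +3.05 V, n = 2.
Overall: 2 H⁺(aq) + 2 Li(s) → H₂(g) + 2 Li⁺(aq)
Q = P(H₂)·[Li⁺]^2 / ([H⁺]^2); log Q = -2.837.
E = E° − (0.0592/n) log Q = +3.05 − (0.0592/2)(-2.837) = +3.134 V.

+3.134 V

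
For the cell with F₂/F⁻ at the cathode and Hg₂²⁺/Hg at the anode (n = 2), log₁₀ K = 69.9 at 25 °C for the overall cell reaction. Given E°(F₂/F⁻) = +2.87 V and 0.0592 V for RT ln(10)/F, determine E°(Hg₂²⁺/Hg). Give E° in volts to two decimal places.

+0.80 V

E°cell = (0.0592/n)·log K = (0.0592/2)(69.9) = +2.069 V.
Since F₂/F⁻ is the cathode and Hg₂²⁺/Hg the anode, E°cell = E°(F₂/F⁻) − E°(Hg₂²⁺/Hg).
So E°(Hg₂²⁺/Hg) = E°(F₂/F⁻) − E°cell = (+2.87) − (+2.069) = +0.80 V.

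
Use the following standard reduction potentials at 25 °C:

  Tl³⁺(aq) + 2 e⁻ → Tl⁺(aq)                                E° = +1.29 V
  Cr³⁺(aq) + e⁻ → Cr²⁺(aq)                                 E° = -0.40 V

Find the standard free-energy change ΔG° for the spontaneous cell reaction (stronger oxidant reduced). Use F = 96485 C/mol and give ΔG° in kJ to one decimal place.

Tl³⁺/Tl⁺ (E° = +1.29 V) is the cathode; Cr³⁺/Cr²⁺ (E° = -0.40 V) is the anode, so E°cell = +1.69 V.
Balancing electrons gives n = 2 (lcm of 2 and 1).
ΔG° = −nFE° = −(2)(96485)(+1.69) = -326,119 J = -326.1 kJ.

-326.1 kJ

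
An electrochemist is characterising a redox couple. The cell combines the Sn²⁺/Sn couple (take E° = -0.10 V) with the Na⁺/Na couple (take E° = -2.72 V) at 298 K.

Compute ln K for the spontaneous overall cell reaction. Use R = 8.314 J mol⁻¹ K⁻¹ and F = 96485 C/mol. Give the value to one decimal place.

Cathode: Sn²⁺/Sn; anode: Na⁺/Na. E°cell = (-0.10) − (-2.72) = +2.62 V, with n = 2.
ΔG° = −nFE° = −RT ln K, so ln K = nFE°/(RT) = (2)(96485)(+2.62) / ((8.314)(298)) = 204.063.

204.1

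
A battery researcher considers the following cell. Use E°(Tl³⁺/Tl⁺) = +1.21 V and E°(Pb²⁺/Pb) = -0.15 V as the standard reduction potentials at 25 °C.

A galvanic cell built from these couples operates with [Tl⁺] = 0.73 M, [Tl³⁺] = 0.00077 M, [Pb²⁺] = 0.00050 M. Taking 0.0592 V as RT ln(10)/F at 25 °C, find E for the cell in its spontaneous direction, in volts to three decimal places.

+1.370 V

Tl³⁺/Tl⁺ is the cathode (higher E°), Pb²⁺/Pb the anode: E°cell = +1.21 − (-0.15) = +1.36 V, n = 2.
Overall: Tl³⁺(aq) + Pb(s) → Tl⁺(aq) + Pb²⁺(aq)
Q = [Tl⁺]·[Pb²⁺] / ([Tl³⁺]); log Q = -0.324.
E = E° − (0.0592/n) log Q = +1.36 − (0.0592/2)(-0.324) = +1.370 V.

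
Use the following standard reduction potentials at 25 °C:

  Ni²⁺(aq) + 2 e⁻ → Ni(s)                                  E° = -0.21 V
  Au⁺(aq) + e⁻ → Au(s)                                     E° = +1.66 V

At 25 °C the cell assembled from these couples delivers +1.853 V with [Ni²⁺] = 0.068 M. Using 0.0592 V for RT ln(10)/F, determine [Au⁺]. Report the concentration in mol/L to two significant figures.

Au⁺/Au is the cathode, Ni²⁺/Ni the anode: E°cell = +1.87 V, n = 2.
Overall reaction: 2 Au⁺(aq) + Ni(s) → 2 Au(s) + Ni²⁺(aq); Q = [Ni²⁺]^1/[Au⁺]^2.
From E = E° − (0.0592/n) log Q: log Q = (E° − E)·n/0.0592 = (+1.87 − (+1.853))·2/0.0592 = 0.5743.
So 2·log[Au⁺] = 1·log(0.068) − log Q = -1.1675 − (0.5743) = -1.7418; log[Au⁺] = -1.7418 / 2 = -0.8709; [Au⁺] = 10^(-0.8709) ≈ 0.13 M.

0.13 M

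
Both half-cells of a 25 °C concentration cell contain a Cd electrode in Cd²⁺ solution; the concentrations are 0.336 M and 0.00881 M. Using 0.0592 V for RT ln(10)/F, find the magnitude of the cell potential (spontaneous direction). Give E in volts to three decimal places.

+0.047 V

For a concentration cell E°cell = 0. The 0.336 M side is the cathode (reduction is favoured where [Cd²⁺] is higher).
With n = 2, E = −(0.0592/2) log([Cd²⁺]ₐₙ/[Cd²⁺]꜀ₐₜ) = −(0.0592/2) log(0.00881/0.336) = −(0.0592/2)(-1.581) = +0.047 V.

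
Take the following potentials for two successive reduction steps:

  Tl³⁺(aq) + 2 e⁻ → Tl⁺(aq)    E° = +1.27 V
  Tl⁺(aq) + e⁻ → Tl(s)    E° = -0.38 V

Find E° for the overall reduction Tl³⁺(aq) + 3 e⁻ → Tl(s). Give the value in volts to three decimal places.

+0.720 V

Standard free energies of sequential steps add: ΔG°₃ = ΔG°₁ + ΔG°₂, so n₃E°₃ = n₁E°₁ + n₂E°₂.
E°₃ = (2×+1.27 + 1×-0.38) / 3 = (+2.160) / 3 = +0.720 V.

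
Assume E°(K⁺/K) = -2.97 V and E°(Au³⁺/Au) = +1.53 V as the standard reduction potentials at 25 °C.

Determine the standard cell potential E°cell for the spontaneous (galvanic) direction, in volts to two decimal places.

+4.50 V

The Au³⁺/Au couple has the higher reduction potential, so it is the cathode; K⁺/K is oxidised at the anode.
E°cell = E°(cathode) − E°(anode) = (+1.53) − (-2.97) = +4.50 V.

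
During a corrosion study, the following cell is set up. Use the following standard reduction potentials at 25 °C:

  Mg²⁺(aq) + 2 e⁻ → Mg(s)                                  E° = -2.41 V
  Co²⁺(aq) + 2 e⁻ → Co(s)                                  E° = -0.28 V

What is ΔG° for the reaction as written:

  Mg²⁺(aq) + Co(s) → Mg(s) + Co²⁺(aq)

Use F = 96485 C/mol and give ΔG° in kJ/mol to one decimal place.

+411.0 kJ/mol

As written, Mg²⁺/Mg is reduced (cathode) and Co²⁺/Co is oxidised (anode), so E°cell = (-2.41) − (-0.28) = -2.13 V.
Balancing electrons gives n = 2.
ΔG° = −nFE° = −(2)(96485)(-2.13) = 411,026 J = +411.0 kJ/mol.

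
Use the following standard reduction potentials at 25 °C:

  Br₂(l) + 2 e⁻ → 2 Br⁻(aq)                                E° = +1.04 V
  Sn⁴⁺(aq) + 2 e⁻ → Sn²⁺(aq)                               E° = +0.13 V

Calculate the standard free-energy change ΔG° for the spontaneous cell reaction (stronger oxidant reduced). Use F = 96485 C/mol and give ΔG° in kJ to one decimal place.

Br₂/Br⁻ (E° = +1.04 V) is the cathode; Sn⁴⁺/Sn²⁺ (E° = +0.13 V) is the anode, so E°cell = +0.91 V.
Balancing electrons gives n = 2 (lcm of 2 and 2).
ΔG° = −nFE° = −(2)(96485)(+0.91) = -175,603 J = -175.6 kJ.

-175.6 kJ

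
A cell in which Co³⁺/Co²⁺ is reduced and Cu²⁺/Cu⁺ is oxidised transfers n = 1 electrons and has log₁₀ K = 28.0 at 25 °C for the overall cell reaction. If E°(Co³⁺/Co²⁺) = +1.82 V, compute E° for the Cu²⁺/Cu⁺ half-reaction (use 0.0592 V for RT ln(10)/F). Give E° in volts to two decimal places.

+0.16 V

E°cell = (0.0592/n)·log K = (0.0592/1)(28.0) = +1.658 V.
Since Co³⁺/Co²⁺ is the cathode and Cu²⁺/Cu⁺ the anode, E°cell = E°(Co³⁺/Co²⁺) − E°(Cu²⁺/Cu⁺).
So E°(Cu²⁺/Cu⁺) = E°(Co³⁺/Co²⁺) − E°cell = (+1.82) − (+1.658) = +0.16 V.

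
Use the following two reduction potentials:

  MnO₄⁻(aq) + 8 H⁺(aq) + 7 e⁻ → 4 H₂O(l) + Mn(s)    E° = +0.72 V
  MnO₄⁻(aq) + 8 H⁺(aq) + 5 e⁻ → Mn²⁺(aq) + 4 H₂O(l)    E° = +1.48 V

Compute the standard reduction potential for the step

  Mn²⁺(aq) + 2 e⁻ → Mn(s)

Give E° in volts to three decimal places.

Sequential free energies add, so n₃E°₃ = n₁E°₁ + n₂E°₂.
With n₃ = 7, and the known step contributing 5×(+1.48) V, the unknown satisfies 2·E° = 7×(+0.72) − 5×(+1.48) = -2.360.
E° = -2.360 / 2 = -1.180 V.

-1.180 V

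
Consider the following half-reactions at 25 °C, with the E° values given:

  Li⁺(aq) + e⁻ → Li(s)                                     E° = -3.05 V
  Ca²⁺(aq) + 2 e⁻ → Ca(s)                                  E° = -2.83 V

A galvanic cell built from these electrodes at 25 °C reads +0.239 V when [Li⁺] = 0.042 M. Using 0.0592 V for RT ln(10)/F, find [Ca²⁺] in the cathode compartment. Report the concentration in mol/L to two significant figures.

Ca²⁺/Ca is the cathode, Li⁺/Li the anode: E°cell = +0.22 V, n = 2.
Overall reaction: Ca²⁺(aq) + 2 Li(s) → Ca(s) + 2 Li⁺(aq); Q = [Li⁺]^2/[Ca²⁺]^1.
From E = E° − (0.0592/n) log Q: log Q = (E° − E)·n/0.0592 = (+0.22 − (+0.239))·2/0.0592 = -0.6419.
So 1·log[Ca²⁺] = 2·log(0.042) − log Q = -2.7535 − (-0.6419) = -2.1116; [Ca²⁺] = 10^(-2.1116) ≈ 0.0077 M.

0.0077 M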